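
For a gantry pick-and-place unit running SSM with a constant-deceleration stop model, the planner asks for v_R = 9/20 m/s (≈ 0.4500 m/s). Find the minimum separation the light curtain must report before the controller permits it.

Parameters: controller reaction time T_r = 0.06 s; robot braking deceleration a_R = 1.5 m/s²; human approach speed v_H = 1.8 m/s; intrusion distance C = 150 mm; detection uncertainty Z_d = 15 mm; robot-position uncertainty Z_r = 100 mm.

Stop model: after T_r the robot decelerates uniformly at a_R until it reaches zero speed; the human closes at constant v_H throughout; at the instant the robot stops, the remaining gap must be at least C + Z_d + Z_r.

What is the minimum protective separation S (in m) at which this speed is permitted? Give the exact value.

T_s = v_R/a_R = (9/20)/(3/2) = 0.3000 s
reaction-phase robot travel = 0.4500·0.0600 = 0.0270 m
robot covers 0.4500·0.3000 − ½·1.5000·0.3000² = 0.0675 m while stopping
human over T_r+T_s: 1.8000·(0.0600+0.3000) = 0.6480 m
C+Z_d+Z_r = 0.1500+0.0150+0.1000 = 0.2650 m
S_min ≈ 0.0270+0.0675+0.6480+0.2650  ⇒  S_min = 403/400 m

S_min = 403/400 m = 1.0075 m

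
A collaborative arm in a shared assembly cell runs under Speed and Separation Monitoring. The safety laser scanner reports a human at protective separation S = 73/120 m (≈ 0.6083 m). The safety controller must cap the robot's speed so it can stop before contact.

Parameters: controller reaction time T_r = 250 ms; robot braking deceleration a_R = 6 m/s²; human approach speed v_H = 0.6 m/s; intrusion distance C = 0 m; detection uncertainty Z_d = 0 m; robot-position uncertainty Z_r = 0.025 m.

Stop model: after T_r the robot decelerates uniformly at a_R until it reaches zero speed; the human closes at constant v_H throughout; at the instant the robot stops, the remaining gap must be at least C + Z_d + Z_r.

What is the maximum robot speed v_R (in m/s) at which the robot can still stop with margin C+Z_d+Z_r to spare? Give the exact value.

v_R_max = 1 m/s = 1.0000 m/s

quadratic (1/12)·v² + (7/20)·v + (-13/30) = 0
  disc = (7/20)² − 4·(1/12)·(-13/30) = 961/3600 ; √disc = 31/60
  v_R = (−(7/20) + 31/60) / (2·(1/12)) = 1 m/s
check:
stop time T_s = 1/6 = 0.1667 s
reaction-phase robot travel = 1.0000·0.2500 = 0.2500 m
robot covers 1.0000·0.1667 − ½·6.0000·0.1667² = 0.0833 m while stopping
human over T_r+T_s: 0.6000·(0.2500+0.1667) = 0.2500 m
residual clearance needed = 0.0000+0.0000+0.0250 = 0.0250 m
sum ≈ 0.2500+0.0833+0.2500+0.0250 ≈ 0.6083 m = S ✓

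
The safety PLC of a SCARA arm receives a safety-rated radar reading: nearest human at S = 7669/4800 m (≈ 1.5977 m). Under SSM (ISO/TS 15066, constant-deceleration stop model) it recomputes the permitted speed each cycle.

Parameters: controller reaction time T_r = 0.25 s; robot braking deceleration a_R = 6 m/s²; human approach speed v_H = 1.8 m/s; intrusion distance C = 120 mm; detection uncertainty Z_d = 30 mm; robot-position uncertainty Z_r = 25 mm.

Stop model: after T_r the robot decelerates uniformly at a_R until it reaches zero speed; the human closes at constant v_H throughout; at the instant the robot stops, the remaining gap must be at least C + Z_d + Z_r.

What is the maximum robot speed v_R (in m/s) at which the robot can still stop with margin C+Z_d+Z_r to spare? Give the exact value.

collect terms ⇒ (1/12)·v_R² + (11/20)·v_R + (-4669/4800) = 0
  disc = (11/20)² − 4·(1/12)·(-4669/4800) = 361/576 ; √disc = 19/24
  v_R = (−(11/20) + 19/24) / (2·(1/12)) = 29/20 m/s
check:
T_s = v_R/a_R = (29/20)/6 = 0.2417 s
reaction-phase robot travel = 1.4500·0.2500 = 0.3625 m
braking distance = 1.4500²/(2·6.0000) = 0.1752 m
person approaches 1.8000·(0.2500+0.2417) = 0.8850 m
margins: 0.1200+0.0300+0.0250 = 0.1750 m
sum ≈ 0.3625+0.1752+0.8850+0.1750 ≈ 1.5977 m = S ✓

v_R_max = 29/20 m/s = 1.4500 m/s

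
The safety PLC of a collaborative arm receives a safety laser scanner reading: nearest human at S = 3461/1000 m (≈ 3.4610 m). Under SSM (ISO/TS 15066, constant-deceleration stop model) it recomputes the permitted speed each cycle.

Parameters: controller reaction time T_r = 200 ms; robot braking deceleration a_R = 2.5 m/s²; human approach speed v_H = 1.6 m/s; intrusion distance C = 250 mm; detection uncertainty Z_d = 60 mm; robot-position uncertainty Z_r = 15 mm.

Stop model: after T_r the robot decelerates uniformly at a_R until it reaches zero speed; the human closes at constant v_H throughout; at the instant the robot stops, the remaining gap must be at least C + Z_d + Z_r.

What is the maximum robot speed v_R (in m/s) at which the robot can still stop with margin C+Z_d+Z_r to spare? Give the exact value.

quadratic (1/5)·v² + (21/25)·v + (-352/125) = 0
  disc = (21/25)² − 4·(1/5)·(-352/125) = 1849/625 ; √disc = 43/25
  v_R = (−(21/25) + 43/25) / (2·(1/5)) = 11/5 m/s
check:
stop time T_s = (11/5)/(5/2) = 0.8800 s
robot in T_r: 2.2000·0.2000 = 0.4400 m
braking distance = 2.2000²/(2·2.5000) = 0.9680 m
human over T_r+T_s: 1.6000·(0.2000+0.8800) = 1.7280 m
residual clearance needed = 0.2500+0.0600+0.0150 = 0.3250 m
sum ≈ 0.4400+0.9680+1.7280+0.3250 ≈ 3.4610 m = S ✓

v_R_max = 11/5 m/s = 2.2000 m/s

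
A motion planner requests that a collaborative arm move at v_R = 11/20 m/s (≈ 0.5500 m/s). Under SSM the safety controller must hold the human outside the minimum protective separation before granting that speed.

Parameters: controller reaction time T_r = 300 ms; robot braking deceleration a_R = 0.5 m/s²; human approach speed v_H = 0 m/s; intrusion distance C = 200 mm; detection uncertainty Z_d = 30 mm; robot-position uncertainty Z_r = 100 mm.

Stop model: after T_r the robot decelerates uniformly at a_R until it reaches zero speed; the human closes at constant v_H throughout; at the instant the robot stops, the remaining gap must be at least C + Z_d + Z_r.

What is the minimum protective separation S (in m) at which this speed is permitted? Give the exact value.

S_min = 319/400 m = 0.7975 m

stop time T_s = (11/20)/(1/2) = 1.1000 s
robot covers v_R·T_r = 0.5500·0.3000 = 0.1650 m before braking
robot covers 0.5500·1.1000 − ½·0.5000·1.1000² = 0.3025 m while stopping
person approaches 0.0000·(0.3000+1.1000) = 0.0000 m
margins: 0.2000+0.0300+0.1000 = 0.3300 m
S_min ≈ 0.1650+0.3025+0.0000+0.3300  ⇒  S_min = 319/400 m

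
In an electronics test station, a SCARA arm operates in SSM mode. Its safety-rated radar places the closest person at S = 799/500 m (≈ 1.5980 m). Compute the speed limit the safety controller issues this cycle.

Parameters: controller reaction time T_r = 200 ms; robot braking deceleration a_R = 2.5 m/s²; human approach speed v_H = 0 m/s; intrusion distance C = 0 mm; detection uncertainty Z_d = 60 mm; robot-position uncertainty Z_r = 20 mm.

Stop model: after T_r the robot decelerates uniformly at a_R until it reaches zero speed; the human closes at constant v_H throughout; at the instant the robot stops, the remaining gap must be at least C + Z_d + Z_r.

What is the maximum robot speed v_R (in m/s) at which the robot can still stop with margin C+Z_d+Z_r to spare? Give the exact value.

v_R_max = 23/10 m/s = 2.3000 m/s

quadratic (1/5)·v² + (1/5)·v + (-759/500) = 0
  disc = (1/5)² − 4·(1/5)·(-759/500) = 784/625 ; √disc = 28/25
  v_R = (−(1/5) + 28/25) / (2·(1/5)) = 23/10 m/s
check:
braking lasts T_s = (23/10)/(5/2) = 0.9200 s
reaction-phase robot travel = 2.3000·0.2000 = 0.4600 m
robot under decel: 2.3000²/(2·2.5000) = 1.0580 m
human over T_r+T_s: 0.0000·(0.2000+0.9200) = 0.0000 m
margins: 0.0000+0.0600+0.0200 = 0.0800 m
sum ≈ 0.4600+1.0580+0.0000+0.0800 ≈ 1.5980 m = S ✓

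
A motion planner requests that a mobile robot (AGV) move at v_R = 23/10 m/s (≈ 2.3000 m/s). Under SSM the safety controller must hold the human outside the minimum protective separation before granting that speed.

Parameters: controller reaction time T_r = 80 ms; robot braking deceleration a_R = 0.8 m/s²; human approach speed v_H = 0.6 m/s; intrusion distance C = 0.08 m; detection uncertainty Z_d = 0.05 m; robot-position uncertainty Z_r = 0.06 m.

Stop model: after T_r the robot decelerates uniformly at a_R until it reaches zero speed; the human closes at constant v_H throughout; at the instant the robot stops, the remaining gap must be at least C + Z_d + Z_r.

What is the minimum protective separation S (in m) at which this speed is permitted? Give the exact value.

stop time T_s = (23/10)/(4/5) = 2.8750 s
robot in T_r: 2.3000·0.0800 = 0.1840 m
robot under decel: 2.3000²/(2·0.8000) = 3.3062 m
human over T_r+T_s: 0.6000·(0.0800+2.8750) = 1.7730 m
residual clearance needed = 0.0800+0.0500+0.0600 = 0.1900 m
S_min ≈ 0.1840+3.3062+1.7730+0.1900  ⇒  S_min = 21813/4000 m

S_min = 21813/4000 m = 5.4532 m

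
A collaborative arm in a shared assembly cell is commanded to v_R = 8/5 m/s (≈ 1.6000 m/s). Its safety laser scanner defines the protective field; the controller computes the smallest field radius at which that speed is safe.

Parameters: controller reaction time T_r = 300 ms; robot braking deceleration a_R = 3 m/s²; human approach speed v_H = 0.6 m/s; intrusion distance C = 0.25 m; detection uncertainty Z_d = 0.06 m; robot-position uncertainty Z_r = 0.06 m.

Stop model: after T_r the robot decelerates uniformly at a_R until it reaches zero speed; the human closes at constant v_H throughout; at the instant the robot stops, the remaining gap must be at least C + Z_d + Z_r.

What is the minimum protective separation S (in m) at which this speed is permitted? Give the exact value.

stop time T_s = (8/5)/3 = 0.5333 s
robot in T_r: 1.6000·0.3000 = 0.4800 m
braking distance = 1.6000²/(2·3.0000) = 0.4267 m
human closes 0.6000·0.8333 = 0.5000 m
margins: 0.2500+0.0600+0.0600 = 0.3700 m
S_min ≈ 0.4800+0.4267+0.5000+0.3700  ⇒  S_min = 533/300 m

S_min = 533/300 m = 1.7767 m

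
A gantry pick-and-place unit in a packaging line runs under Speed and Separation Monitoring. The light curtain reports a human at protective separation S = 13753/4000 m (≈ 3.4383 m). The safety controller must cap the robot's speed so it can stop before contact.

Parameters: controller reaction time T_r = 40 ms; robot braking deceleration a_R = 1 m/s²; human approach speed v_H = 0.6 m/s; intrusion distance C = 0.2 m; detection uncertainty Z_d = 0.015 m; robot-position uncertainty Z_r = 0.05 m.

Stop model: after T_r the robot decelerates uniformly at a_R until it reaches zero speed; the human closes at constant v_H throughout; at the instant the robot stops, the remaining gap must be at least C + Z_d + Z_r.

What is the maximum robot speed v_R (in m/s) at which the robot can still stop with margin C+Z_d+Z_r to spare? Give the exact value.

at the boundary: (1/2)·v² + (16/25)·v + (-12597/4000) = 0
  disc = (16/25)² − 4·(1/2)·(-12597/4000) = 67081/10000 ; √disc = 259/100
  v_R = (−(16/25) + 259/100) / (2·(1/2)) = 39/20 m/s
check:
stop time T_s = (39/20)/1 = 1.9500 s
reaction-phase robot travel = 1.9500·0.0400 = 0.0780 m
robot covers 1.9500·1.9500 − ½·1.0000·1.9500² = 1.9013 m while stopping
human over T_r+T_s: 0.6000·(0.0400+1.9500) = 1.1940 m
residual clearance needed = 0.2000+0.0150+0.0500 = 0.2650 m
sum ≈ 0.0780+1.9013+1.1940+0.2650 ≈ 3.4383 m = S ✓

v_R_max = 39/20 m/s = 1.9500 m/s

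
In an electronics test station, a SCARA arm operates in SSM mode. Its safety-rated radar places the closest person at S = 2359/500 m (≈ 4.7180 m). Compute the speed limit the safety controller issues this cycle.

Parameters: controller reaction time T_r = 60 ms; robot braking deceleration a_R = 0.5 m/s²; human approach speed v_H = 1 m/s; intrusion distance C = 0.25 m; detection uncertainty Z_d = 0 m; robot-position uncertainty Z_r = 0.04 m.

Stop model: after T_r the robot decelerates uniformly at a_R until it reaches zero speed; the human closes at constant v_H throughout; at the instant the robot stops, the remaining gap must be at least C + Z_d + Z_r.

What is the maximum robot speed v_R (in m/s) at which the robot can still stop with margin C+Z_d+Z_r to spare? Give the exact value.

collect terms ⇒ (1)·v_R² + (103/50)·v_R + (-546/125) = 0
  disc = (103/50)² − 4·(1)·(-546/125) = 54289/2500 ; √disc = 233/50
  v_R = (−(103/50) + 233/50) / (2·(1)) = 13/10 m/s
check:
T_s = v_R/a_R = (13/10)/(1/2) = 2.6000 s
reaction-phase robot travel = 1.3000·0.0600 = 0.0780 m
braking distance = 1.3000²/(2·0.5000) = 1.6900 m
human closes 1.0000·2.6600 = 2.6600 m
margins: 0.2500+0.0000+0.0400 = 0.2900 m
sum ≈ 0.0780+1.6900+2.6600+0.2900 ≈ 4.7180 m = S ✓

v_R_max = 13/10 m/s = 1.3000 m/s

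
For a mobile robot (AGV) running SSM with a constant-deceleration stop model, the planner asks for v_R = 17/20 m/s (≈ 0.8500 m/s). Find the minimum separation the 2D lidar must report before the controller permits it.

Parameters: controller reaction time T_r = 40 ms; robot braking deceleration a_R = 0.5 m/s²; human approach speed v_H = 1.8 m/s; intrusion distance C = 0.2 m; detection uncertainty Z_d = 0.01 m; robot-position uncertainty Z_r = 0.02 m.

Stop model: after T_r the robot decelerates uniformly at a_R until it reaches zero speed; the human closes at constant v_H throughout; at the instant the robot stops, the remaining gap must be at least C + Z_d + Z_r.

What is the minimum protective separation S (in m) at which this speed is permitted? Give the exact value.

braking lasts T_s = (17/20)/(1/2) = 1.7000 s
robot covers v_R·T_r = 0.8500·0.0400 = 0.0340 m before braking
robot covers 0.8500·1.7000 − ½·0.5000·1.7000² = 0.7225 m while stopping
person approaches 1.8000·(0.0400+1.7000) = 3.1320 m
margins: 0.2000+0.0100+0.0200 = 0.2300 m
S_min ≈ 0.0340+0.7225+3.1320+0.2300  ⇒  S_min = 8237/2000 m

S_min = 8237/2000 m = 4.1185 m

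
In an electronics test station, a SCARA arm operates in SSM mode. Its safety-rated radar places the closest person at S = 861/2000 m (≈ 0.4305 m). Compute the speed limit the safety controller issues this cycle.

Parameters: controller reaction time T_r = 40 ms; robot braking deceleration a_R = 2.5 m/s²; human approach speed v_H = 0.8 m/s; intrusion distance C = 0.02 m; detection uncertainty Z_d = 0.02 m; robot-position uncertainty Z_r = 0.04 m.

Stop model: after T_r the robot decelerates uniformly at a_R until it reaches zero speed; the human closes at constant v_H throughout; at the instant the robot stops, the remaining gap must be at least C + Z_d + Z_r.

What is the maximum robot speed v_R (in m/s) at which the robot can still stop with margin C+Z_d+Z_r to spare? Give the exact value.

quadratic (1/5)·v² + (9/25)·v + (-637/2000) = 0
  disc = (9/25)² − 4·(1/5)·(-637/2000) = 961/2500 ; √disc = 31/50
  v_R = (−(9/25) + 31/50) / (2·(1/5)) = 13/20 m/s
check:
stop time T_s = (13/20)/(5/2) = 0.2600 s
reaction-phase robot travel = 0.6500·0.0400 = 0.0260 m
robot covers 0.6500·0.2600 − ½·2.5000·0.2600² = 0.0845 m while stopping
person approaches 0.8000·(0.0400+0.2600) = 0.2400 m
residual clearance needed = 0.0200+0.0200+0.0400 = 0.0800 m
sum ≈ 0.0260+0.0845+0.2400+0.0800 ≈ 0.4305 m = S ✓

v_R_max = 13/20 m/s = 0.6500 m/s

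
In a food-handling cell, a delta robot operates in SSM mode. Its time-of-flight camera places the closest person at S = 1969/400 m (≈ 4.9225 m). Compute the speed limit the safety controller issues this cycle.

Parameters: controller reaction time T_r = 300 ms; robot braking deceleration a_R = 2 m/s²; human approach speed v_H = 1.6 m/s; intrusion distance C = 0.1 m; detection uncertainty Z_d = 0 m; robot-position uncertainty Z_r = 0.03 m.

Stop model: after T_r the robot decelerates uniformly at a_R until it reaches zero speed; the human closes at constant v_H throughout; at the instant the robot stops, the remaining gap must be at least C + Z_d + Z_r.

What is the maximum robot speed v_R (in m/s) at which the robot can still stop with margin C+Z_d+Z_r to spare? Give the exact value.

v_R_max = 5/2 m/s = 2.5000 m/s

at the boundary: (1/4)·v² + (11/10)·v + (-69/16) = 0
  disc = (11/10)² − 4·(1/4)·(-69/16) = 2209/400 ; √disc = 47/20
  v_R = (−(11/10) + 47/20) / (2·(1/4)) = 5/2 m/s
check:
braking lasts T_s = (5/2)/2 = 1.2500 s
reaction-phase robot travel = 2.5000·0.3000 = 0.7500 m
braking distance = 2.5000²/(2·2.0000) = 1.5625 m
human closes 1.6000·1.5500 = 2.4800 m
residual clearance needed = 0.1000+0.0000+0.0300 = 0.1300 m
sum ≈ 0.7500+1.5625+2.4800+0.1300 ≈ 4.9225 m = S ✓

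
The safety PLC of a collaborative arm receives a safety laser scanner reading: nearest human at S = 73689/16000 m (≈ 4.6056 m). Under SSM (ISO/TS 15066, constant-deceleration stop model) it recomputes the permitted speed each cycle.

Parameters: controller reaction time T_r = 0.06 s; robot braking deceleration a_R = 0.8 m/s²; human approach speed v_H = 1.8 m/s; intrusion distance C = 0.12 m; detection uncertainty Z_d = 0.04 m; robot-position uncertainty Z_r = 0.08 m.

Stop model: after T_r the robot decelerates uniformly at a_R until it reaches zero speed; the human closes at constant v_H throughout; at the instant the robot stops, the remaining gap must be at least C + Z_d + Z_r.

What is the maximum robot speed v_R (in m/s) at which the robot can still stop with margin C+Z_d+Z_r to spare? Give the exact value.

v_R_max = 27/20 m/s = 1.3500 m/s

collect terms ⇒ (5/8)·v_R² + (231/100)·v_R + (-68121/16000) = 0
  disc = (231/100)² − 4·(5/8)·(-68121/16000) = 2556801/160000 ; √disc = 1599/400
  v_R = (−(231/100) + 1599/400) / (2·(5/8)) = 27/20 m/s
check:
braking lasts T_s = (27/20)/(4/5) = 1.6875 s
reaction-phase robot travel = 1.3500·0.0600 = 0.0810 m
robot covers 1.3500·1.6875 − ½·0.8000·1.6875² = 1.1391 m while stopping
person approaches 1.8000·(0.0600+1.6875) = 3.1455 m
residual clearance needed = 0.1200+0.0400+0.0800 = 0.2400 m
sum ≈ 0.0810+1.1391+3.1455+0.2400 ≈ 4.6056 m = S ✓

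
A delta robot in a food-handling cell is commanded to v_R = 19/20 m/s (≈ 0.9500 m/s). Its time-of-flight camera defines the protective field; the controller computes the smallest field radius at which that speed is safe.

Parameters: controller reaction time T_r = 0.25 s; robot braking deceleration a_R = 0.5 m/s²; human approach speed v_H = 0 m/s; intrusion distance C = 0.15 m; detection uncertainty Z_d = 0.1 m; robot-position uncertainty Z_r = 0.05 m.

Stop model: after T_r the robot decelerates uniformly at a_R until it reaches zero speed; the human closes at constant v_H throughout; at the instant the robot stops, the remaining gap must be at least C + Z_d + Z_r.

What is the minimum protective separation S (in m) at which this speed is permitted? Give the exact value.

braking lasts T_s = (19/20)/(1/2) = 1.9000 s
robot in T_r: 0.9500·0.2500 = 0.2375 m
robot covers 0.9500·1.9000 − ½·0.5000·1.9000² = 0.9025 m while stopping
human closes 0.0000·2.1500 = 0.0000 m
residual clearance needed = 0.1500+0.1000+0.0500 = 0.3000 m
S_min ≈ 0.2375+0.9025+0.0000+0.3000  ⇒  S_min = 36/25 m

S_min = 36/25 m = 1.4400 m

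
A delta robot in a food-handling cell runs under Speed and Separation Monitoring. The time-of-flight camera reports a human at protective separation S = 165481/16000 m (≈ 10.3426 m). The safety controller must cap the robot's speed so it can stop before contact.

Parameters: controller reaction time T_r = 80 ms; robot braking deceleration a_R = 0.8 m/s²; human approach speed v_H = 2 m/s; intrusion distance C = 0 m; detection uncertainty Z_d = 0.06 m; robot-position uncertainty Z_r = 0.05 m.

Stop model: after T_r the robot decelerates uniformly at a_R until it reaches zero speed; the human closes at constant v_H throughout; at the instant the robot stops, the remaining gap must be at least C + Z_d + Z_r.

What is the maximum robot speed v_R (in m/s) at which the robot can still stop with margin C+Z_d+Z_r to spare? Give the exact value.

v_R_max = 49/20 m/s = 2.4500 m/s

collect terms ⇒ (5/8)·v_R² + (129/50)·v_R + (-161161/16000) = 0
  disc = (129/50)² − 4·(5/8)·(-161161/16000) = 5094049/160000 ; √disc = 2257/400
  v_R = (−(129/50) + 2257/400) / (2·(5/8)) = 49/20 m/s
check:
stop time T_s = (49/20)/(4/5) = 3.0625 s
robot covers v_R·T_r = 2.4500·0.0800 = 0.1960 m before braking
braking distance = 2.4500²/(2·0.8000) = 3.7516 m
person approaches 2.0000·(0.0800+3.0625) = 6.2850 m
residual clearance needed = 0.0000+0.0600+0.0500 = 0.1100 m
sum ≈ 0.1960+3.7516+6.2850+0.1100 ≈ 10.3426 m = S ✓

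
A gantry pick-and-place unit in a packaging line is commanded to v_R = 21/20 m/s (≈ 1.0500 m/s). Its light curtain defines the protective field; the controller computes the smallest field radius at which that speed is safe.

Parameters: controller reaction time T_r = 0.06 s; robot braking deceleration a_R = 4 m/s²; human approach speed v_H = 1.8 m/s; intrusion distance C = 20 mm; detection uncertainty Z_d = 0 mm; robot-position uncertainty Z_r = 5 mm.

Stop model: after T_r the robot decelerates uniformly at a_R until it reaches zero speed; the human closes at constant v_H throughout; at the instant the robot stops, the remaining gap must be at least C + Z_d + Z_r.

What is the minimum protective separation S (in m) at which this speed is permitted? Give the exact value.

S_min = 12901/16000 m = 0.8063 m

braking lasts T_s = (21/20)/4 = 0.2625 s
reaction-phase robot travel = 1.0500·0.0600 = 0.0630 m
braking distance = 1.0500²/(2·4.0000) = 0.1378 m
person approaches 1.8000·(0.0600+0.2625) = 0.5805 m
C+Z_d+Z_r = 0.0200+0.0000+0.0050 = 0.0250 m
S_min ≈ 0.0630+0.1378+0.5805+0.0250  ⇒  S_min = 12901/16000 m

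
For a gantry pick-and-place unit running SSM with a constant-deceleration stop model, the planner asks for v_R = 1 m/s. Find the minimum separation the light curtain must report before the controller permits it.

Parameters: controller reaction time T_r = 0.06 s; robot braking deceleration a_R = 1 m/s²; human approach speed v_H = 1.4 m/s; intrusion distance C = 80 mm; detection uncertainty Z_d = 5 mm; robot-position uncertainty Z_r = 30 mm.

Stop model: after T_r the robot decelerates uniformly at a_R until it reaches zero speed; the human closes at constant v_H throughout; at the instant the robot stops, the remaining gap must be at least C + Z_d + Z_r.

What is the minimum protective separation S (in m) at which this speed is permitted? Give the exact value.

braking lasts T_s = 1/1 = 1.0000 s
reaction-phase robot travel = 1.0000·0.0600 = 0.0600 m
robot under decel: 1.0000²/(2·1.0000) = 0.5000 m
human over T_r+T_s: 1.4000·(0.0600+1.0000) = 1.4840 m
C+Z_d+Z_r = 0.0800+0.0050+0.0300 = 0.1150 m
S_min ≈ 0.0600+0.5000+1.4840+0.1150  ⇒  S_min = 2159/1000 m

S_min = 2159/1000 m = 2.1590 m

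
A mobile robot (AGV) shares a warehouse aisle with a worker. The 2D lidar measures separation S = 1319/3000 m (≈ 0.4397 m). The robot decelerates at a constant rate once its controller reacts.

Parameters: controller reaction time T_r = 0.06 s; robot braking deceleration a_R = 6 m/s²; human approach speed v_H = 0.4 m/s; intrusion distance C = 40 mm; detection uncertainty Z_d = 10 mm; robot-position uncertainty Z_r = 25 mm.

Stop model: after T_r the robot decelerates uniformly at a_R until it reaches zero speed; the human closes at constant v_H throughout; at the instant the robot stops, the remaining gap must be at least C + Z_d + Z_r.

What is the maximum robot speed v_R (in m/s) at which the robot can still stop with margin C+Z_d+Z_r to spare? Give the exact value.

v_R_max = 7/5 m/s = 1.4000 m/s

at the boundary: (1/12)·v² + (19/150)·v + (-511/1500) = 0
  disc = (19/150)² − 4·(1/12)·(-511/1500) = 81/625 ; √disc = 9/25
  v_R = (−(19/150) + 9/25) / (2·(1/12)) = 7/5 m/s
check:
stop time T_s = (7/5)/6 = 0.2333 s
robot covers v_R·T_r = 1.4000·0.0600 = 0.0840 m before braking
robot covers 1.4000·0.2333 − ½·6.0000·0.2333² = 0.1633 m while stopping
human closes 0.4000·0.2933 = 0.1173 m
C+Z_d+Z_r = 0.0400+0.0100+0.0250 = 0.0750 m
sum ≈ 0.0840+0.1633+0.1173+0.0750 ≈ 0.4397 m = S ✓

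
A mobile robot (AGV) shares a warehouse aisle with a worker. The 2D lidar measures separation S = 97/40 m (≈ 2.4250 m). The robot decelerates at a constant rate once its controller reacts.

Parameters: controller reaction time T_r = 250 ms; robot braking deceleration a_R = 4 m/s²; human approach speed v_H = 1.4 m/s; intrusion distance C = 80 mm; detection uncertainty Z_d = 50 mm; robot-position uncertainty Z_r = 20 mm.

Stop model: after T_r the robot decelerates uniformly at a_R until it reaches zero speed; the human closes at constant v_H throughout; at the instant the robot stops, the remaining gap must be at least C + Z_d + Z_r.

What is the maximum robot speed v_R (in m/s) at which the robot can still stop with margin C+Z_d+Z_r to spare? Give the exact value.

v_R_max = 11/5 m/s = 2.2000 m/s

collect terms ⇒ (1/8)·v_R² + (3/5)·v_R + (-77/40) = 0
  disc = (3/5)² − 4·(1/8)·(-77/40) = 529/400 ; √disc = 23/20
  v_R = (−(3/5) + 23/20) / (2·(1/8)) = 11/5 m/s
check:
T_s = v_R/a_R = (11/5)/4 = 0.5500 s
robot covers v_R·T_r = 2.2000·0.2500 = 0.5500 m before braking
robot covers 2.2000·0.5500 − ½·4.0000·0.5500² = 0.6050 m while stopping
human over T_r+T_s: 1.4000·(0.2500+0.5500) = 1.1200 m
margins: 0.0800+0.0500+0.0200 = 0.1500 m
sum ≈ 0.5500+0.6050+1.1200+0.1500 ≈ 2.4250 m = S ✓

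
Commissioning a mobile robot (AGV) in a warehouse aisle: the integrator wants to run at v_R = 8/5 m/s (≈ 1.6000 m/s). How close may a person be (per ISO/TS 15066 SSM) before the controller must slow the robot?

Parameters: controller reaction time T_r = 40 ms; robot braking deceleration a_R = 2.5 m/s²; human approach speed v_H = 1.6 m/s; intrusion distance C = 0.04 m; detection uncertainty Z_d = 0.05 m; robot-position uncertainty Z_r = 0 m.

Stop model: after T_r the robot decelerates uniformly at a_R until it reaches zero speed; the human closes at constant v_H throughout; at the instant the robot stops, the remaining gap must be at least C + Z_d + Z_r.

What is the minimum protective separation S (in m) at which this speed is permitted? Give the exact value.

stop time T_s = (8/5)/(5/2) = 0.6400 s
reaction-phase robot travel = 1.6000·0.0400 = 0.0640 m
robot covers 1.6000·0.6400 − ½·2.5000·0.6400² = 0.5120 m while stopping
person approaches 1.6000·(0.0400+0.6400) = 1.0880 m
C+Z_d+Z_r = 0.0400+0.0500+0.0000 = 0.0900 m
S_min ≈ 0.0640+0.5120+1.0880+0.0900  ⇒  S_min = 877/500 m

S_min = 877/500 m = 1.7540 m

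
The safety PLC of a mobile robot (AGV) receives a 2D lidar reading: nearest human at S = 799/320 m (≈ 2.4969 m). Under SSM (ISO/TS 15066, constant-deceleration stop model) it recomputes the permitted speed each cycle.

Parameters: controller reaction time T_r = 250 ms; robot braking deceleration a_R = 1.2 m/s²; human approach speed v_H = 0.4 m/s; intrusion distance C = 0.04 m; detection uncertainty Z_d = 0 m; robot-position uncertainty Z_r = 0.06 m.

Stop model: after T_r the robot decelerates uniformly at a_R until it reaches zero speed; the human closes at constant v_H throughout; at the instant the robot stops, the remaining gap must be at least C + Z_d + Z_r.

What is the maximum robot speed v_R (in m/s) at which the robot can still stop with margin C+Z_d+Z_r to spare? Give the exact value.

collect terms ⇒ (5/12)·v_R² + (7/12)·v_R + (-147/64) = 0
  disc = (7/12)² − 4·(5/12)·(-147/64) = 2401/576 ; √disc = 49/24
  v_R = (−(7/12) + 49/24) / (2·(5/12)) = 7/4 m/s
check:
braking lasts T_s = (7/4)/(6/5) = 1.4583 s
reaction-phase robot travel = 1.7500·0.2500 = 0.4375 m
robot covers 1.7500·1.4583 − ½·1.2000·1.4583² = 1.2760 m while stopping
human closes 0.4000·1.7083 = 0.6833 m
C+Z_d+Z_r = 0.0400+0.0000+0.0600 = 0.1000 m
sum ≈ 0.4375+1.2760+0.6833+0.1000 ≈ 2.4969 m = S ✓

v_R_max = 7/4 m/s = 1.7500 m/s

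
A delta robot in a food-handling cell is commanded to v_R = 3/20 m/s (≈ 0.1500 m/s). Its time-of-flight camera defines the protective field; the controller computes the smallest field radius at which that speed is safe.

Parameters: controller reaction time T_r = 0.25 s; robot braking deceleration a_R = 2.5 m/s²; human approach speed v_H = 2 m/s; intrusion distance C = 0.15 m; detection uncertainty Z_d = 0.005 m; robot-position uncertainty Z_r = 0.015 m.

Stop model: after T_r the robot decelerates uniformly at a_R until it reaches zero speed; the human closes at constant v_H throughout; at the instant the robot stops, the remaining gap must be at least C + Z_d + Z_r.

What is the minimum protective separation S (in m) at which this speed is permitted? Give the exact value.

stop time T_s = (3/20)/(5/2) = 0.0600 s
reaction-phase robot travel = 0.1500·0.2500 = 0.0375 m
braking distance = 0.1500²/(2·2.5000) = 0.0045 m
human closes 2.0000·0.3100 = 0.6200 m
residual clearance needed = 0.1500+0.0050+0.0150 = 0.1700 m
S_min ≈ 0.0375+0.0045+0.6200+0.1700  ⇒  S_min = 104/125 m

S_min = 104/125 m = 0.8320 m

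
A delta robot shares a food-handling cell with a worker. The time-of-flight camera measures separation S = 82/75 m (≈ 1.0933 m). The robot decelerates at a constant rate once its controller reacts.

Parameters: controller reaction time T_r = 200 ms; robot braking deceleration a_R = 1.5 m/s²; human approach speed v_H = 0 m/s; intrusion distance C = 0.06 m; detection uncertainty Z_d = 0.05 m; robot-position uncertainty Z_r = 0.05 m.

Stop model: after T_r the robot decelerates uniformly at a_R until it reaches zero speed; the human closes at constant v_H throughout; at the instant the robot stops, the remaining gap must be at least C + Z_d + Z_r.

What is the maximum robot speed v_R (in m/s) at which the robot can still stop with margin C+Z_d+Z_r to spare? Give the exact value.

quadratic (1/3)·v² + (1/5)·v + (-14/15) = 0
  disc = (1/5)² − 4·(1/3)·(-14/15) = 289/225 ; √disc = 17/15
  v_R = (−(1/5) + 17/15) / (2·(1/3)) = 7/5 m/s
check:
braking lasts T_s = (7/5)/(3/2) = 0.9333 s
robot in T_r: 1.4000·0.2000 = 0.2800 m
braking distance = 1.4000²/(2·1.5000) = 0.6533 m
human over T_r+T_s: 0.0000·(0.2000+0.9333) = 0.0000 m
residual clearance needed = 0.0600+0.0500+0.0500 = 0.1600 m
sum ≈ 0.2800+0.6533+0.0000+0.1600 ≈ 1.0933 m = S ✓

v_R_max = 7/5 m/s = 1.4000 m/s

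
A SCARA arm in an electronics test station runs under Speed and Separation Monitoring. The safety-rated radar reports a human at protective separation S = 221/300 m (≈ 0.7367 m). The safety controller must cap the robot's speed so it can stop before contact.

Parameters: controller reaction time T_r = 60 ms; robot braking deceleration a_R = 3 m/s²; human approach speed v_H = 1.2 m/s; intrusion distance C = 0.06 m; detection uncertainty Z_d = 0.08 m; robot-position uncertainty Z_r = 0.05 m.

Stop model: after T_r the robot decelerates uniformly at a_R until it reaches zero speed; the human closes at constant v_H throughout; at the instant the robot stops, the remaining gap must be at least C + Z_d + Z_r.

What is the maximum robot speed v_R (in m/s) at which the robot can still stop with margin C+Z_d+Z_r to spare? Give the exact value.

collect terms ⇒ (1/6)·v_R² + (23/50)·v_R + (-178/375) = 0
  disc = (23/50)² − 4·(1/6)·(-178/375) = 11881/22500 ; √disc = 109/150
  v_R = (−(23/50) + 109/150) / (2·(1/6)) = 4/5 m/s
check:
T_s = v_R/a_R = (4/5)/3 = 0.2667 s
robot covers v_R·T_r = 0.8000·0.0600 = 0.0480 m before braking
braking distance = 0.8000²/(2·3.0000) = 0.1067 m
human closes 1.2000·0.3267 = 0.3920 m
residual clearance needed = 0.0600+0.0800+0.0500 = 0.1900 m
sum ≈ 0.0480+0.1067+0.3920+0.1900 ≈ 0.7367 m = S ✓

v_R_max = 4/5 m/s = 0.8000 m/s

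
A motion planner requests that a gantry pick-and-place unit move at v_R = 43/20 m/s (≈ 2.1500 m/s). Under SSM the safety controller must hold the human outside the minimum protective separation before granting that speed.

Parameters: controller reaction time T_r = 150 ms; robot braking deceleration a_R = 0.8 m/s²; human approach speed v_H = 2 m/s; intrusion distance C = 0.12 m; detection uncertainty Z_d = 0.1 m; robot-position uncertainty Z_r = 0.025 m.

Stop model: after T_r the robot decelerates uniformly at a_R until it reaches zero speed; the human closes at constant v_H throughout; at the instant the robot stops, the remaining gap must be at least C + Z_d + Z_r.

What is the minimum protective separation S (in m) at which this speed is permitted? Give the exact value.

T_s = v_R/a_R = (43/20)/(4/5) = 2.6875 s
robot covers v_R·T_r = 2.1500·0.1500 = 0.3225 m before braking
robot under decel: 2.1500²/(2·0.8000) = 2.8891 m
person approaches 2.0000·(0.1500+2.6875) = 5.6750 m
residual clearance needed = 0.1200+0.1000+0.0250 = 0.2450 m
S_min ≈ 0.3225+2.8891+5.6750+0.2450  ⇒  S_min = 29221/3200 m

S_min = 29221/3200 m = 9.1316 m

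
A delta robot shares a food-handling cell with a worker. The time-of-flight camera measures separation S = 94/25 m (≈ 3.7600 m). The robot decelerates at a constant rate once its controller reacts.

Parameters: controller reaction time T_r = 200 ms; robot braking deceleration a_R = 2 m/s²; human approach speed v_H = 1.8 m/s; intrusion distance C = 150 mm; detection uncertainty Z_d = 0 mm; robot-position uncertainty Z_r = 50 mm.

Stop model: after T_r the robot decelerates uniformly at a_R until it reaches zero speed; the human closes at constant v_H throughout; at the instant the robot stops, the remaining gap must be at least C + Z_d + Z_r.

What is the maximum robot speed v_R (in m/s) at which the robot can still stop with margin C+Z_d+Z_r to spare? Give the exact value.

v_R_max = 2 m/s = 2.0000 m/s

at the boundary: (1/4)·v² + (11/10)·v + (-16/5) = 0
  disc = (11/10)² − 4·(1/4)·(-16/5) = 441/100 ; √disc = 21/10
  v_R = (−(11/10) + 21/10) / (2·(1/4)) = 2 m/s
check:
T_s = v_R/a_R = 2/2 = 1.0000 s
robot covers v_R·T_r = 2.0000·0.2000 = 0.4000 m before braking
robot covers 2.0000·1.0000 − ½·2.0000·1.0000² = 1.0000 m while stopping
human closes 1.8000·1.2000 = 2.1600 m
C+Z_d+Z_r = 0.1500+0.0000+0.0500 = 0.2000 m
sum ≈ 0.4000+1.0000+2.1600+0.2000 ≈ 3.7600 m = S ✓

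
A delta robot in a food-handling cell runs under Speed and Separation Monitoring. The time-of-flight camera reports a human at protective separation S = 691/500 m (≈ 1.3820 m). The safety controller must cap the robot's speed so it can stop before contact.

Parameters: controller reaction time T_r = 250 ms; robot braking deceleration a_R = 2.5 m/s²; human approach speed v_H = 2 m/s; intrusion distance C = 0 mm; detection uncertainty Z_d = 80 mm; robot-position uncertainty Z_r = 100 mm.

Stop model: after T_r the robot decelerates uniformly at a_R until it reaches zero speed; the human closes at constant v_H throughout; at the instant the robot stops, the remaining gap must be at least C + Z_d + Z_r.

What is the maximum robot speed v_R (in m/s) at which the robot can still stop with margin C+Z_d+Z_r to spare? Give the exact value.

v_R_max = 3/5 m/s = 0.6000 m/s

collect terms ⇒ (1/5)·v_R² + (21/20)·v_R + (-351/500) = 0
  disc = (21/20)² − 4·(1/5)·(-351/500) = 16641/10000 ; √disc = 129/100
  v_R = (−(21/20) + 129/100) / (2·(1/5)) = 3/5 m/s
check:
T_s = v_R/a_R = (3/5)/(5/2) = 0.2400 s
robot in T_r: 0.6000·0.2500 = 0.1500 m
braking distance = 0.6000²/(2·2.5000) = 0.0720 m
human closes 2.0000·0.4900 = 0.9800 m
C+Z_d+Z_r = 0.0000+0.0800+0.1000 = 0.1800 m
sum ≈ 0.1500+0.0720+0.9800+0.1800 ≈ 1.3820 m = S ✓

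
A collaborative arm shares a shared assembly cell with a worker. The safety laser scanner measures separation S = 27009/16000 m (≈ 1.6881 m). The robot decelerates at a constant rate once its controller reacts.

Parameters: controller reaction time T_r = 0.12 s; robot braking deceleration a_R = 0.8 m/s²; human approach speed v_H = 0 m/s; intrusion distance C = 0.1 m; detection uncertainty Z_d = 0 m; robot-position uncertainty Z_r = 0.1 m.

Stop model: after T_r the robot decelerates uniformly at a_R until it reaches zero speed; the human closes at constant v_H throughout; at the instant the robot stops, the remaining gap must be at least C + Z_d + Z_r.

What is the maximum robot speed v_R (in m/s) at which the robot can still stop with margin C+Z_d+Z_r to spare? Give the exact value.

v_R_max = 29/20 m/s = 1.4500 m/s

at the boundary: (5/8)·v² + (3/25)·v + (-23809/16000) = 0
  disc = (3/25)² − 4·(5/8)·(-23809/16000) = 597529/160000 ; √disc = 773/400
  v_R = (−(3/25) + 773/400) / (2·(5/8)) = 29/20 m/s
check:
braking lasts T_s = (29/20)/(4/5) = 1.8125 s
robot covers v_R·T_r = 1.4500·0.1200 = 0.1740 m before braking
robot under decel: 1.4500²/(2·0.8000) = 1.3141 m
person approaches 0.0000·(0.1200+1.8125) = 0.0000 m
residual clearance needed = 0.1000+0.0000+0.1000 = 0.2000 m
sum ≈ 0.1740+1.3141+0.0000+0.2000 ≈ 1.6881 m = S ✓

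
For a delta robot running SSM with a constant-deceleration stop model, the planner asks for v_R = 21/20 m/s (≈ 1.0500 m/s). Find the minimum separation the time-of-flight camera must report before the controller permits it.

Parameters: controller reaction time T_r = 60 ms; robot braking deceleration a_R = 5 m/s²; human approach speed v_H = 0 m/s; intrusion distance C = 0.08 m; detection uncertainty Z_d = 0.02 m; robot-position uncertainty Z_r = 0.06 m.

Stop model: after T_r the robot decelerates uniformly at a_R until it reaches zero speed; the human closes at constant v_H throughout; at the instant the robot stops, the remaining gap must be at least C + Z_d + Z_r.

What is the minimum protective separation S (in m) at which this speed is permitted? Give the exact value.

S_min = 1333/4000 m = 0.3332 m

stop time T_s = (21/20)/5 = 0.2100 s
reaction-phase robot travel = 1.0500·0.0600 = 0.0630 m
robot covers 1.0500·0.2100 − ½·5.0000·0.2100² = 0.1103 m while stopping
human closes 0.0000·0.2700 = 0.0000 m
residual clearance needed = 0.0800+0.0200+0.0600 = 0.1600 m
S_min ≈ 0.0630+0.1103+0.0000+0.1600  ⇒  S_min = 1333/4000 m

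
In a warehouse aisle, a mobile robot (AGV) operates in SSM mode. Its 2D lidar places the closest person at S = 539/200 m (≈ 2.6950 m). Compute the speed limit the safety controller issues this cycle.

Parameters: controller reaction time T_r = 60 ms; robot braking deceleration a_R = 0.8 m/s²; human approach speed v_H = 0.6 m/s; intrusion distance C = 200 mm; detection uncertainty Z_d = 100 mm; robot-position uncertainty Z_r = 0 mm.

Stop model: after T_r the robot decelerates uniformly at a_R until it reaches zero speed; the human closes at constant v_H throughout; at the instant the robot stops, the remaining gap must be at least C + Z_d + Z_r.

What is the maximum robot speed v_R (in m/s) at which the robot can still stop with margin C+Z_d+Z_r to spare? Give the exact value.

at the boundary: (5/8)·v² + (81/100)·v + (-2359/1000) = 0
  disc = (81/100)² − 4·(5/8)·(-2359/1000) = 4096/625 ; √disc = 64/25
  v_R = (−(81/100) + 64/25) / (2·(5/8)) = 7/5 m/s
check:
T_s = v_R/a_R = (7/5)/(4/5) = 1.7500 s
robot in T_r: 1.4000·0.0600 = 0.0840 m
robot covers 1.4000·1.7500 − ½·0.8000·1.7500² = 1.2250 m while stopping
person approaches 0.6000·(0.0600+1.7500) = 1.0860 m
residual clearance needed = 0.2000+0.1000+0.0000 = 0.3000 m
sum ≈ 0.0840+1.2250+1.0860+0.3000 ≈ 2.6950 m = S ✓

v_R_max = 7/5 m/s = 1.4000 m/s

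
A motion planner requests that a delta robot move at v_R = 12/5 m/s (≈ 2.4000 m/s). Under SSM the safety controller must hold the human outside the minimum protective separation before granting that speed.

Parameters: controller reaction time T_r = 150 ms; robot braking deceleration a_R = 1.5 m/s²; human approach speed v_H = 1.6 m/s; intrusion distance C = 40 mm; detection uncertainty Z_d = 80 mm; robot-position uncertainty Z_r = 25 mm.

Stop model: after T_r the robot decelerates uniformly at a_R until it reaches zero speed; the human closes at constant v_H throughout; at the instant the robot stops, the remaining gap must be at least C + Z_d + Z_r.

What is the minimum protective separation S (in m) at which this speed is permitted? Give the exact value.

braking lasts T_s = (12/5)/(3/2) = 1.6000 s
robot covers v_R·T_r = 2.4000·0.1500 = 0.3600 m before braking
robot under decel: 2.4000²/(2·1.5000) = 1.9200 m
human over T_r+T_s: 1.6000·(0.1500+1.6000) = 2.8000 m
margins: 0.0400+0.0800+0.0250 = 0.1450 m
S_min ≈ 0.3600+1.9200+2.8000+0.1450  ⇒  S_min = 209/40 m

S_min = 209/40 m = 5.2250 m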